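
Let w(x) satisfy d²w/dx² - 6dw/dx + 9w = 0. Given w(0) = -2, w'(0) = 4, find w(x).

w = -2*exp(3*x) + 10*x*exp(3*x)

Characteristic equation r² - 6r + 9 = 0 has discriminant (-6)² - 4·(9) = 0, so r = 3 is a repeated root.
Hence w_h = (C1 + C2*x)*exp(3*x).
Apply the initial conditions: w(0) = C1 = -2 and w'(0) = C2 + 3*C1 = 4. Solving gives C1 = -2, C2 = 10.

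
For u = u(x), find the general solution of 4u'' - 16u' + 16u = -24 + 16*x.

Divide through by 4: u'' - 4u' + 4u = -6 + 4*x.
Characteristic equation r² - 4r + 4 = 0 has discriminant (-4)² - 4·(4) = 0, so r = 2 is a repeated root.
Hence u_h = (C1 + C2*x)*exp(2*x).
For the particular solution try u_p = A0 + A1*x. Substituting and matching coefficients of each power of x gives A0 = -1/2, A1 = 1, so u_p = -1/2 + x.

u = -1/2 + x + C1*exp(2*x) + C2*x*exp(2*x)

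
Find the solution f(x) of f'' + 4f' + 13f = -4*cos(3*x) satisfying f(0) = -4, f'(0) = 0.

Characteristic equation r² + 4r + 13 = 0 has discriminant (4)² - 4·(13) = -36 < 0, so r = -2 ± 3i.
Hence f_h = C1*cos(3*x)*exp(-2*x) + C2*exp(-2*x)*sin(3*x).
Try f_p = A*cos(3*x) + B*sin(3*x). Substituting and equating the coefficients of cos(3x) and sin(3x) gives A = -1/10, B = -3/10, so f_p = -3*sin(3*x)/10 - cos(3*x)/10.
General solution: f = -3*sin(3*x)/10 - cos(3*x)/10 + C1*cos(3*x)*exp(-2*x) + C2*exp(-2*x)*sin(3*x).
Apply the initial conditions: f(0) = -1/10 + C1 = -4 and f'(0) = -9/10 - 2*C1 + 3*C2 = 0. Solving gives C1 = -39/10, C2 = -23/10.

f = -3*sin(3*x)/10 - cos(3*x)/10 - 39*cos(3*x)*exp(-2*x)/10 - 23*exp(-2*x)*sin(3*x)/10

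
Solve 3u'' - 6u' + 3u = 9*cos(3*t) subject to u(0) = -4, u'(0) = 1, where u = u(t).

u = -94*exp(t)/25 - 9*sin(3*t)/50 - 6*cos(3*t)/25 + 53*t*exp(t)/10

Divide through by 3: u'' - 2u' + u = 3*cos(3*t).
Characteristic equation r² - 2r + 1 = 0 has discriminant (-2)² - 4·(1) = 0, so r = 1 is a repeated root.
Hence u_h = (C1 + C2*t)*exp(t).
Try u_p = A*cos(3*t) + B*sin(3*t). Substituting and equating the coefficients of cos(3t) and sin(3t) gives A = -6/25, B = -9/50, so u_p = -9*sin(3*t)/50 - 6*cos(3*t)/25.
General solution: u = -9*sin(3*t)/50 - 6*cos(3*t)/25 + C1*exp(t) + C2*t*exp(t).
Apply the initial conditions: u(0) = -6/25 + C1 = -4 and u'(0) = -27/50 + C1 + C2 = 1. Solving gives C1 = -94/25, C2 = 53/10.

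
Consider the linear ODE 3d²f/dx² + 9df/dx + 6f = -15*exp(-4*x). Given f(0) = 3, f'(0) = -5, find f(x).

Divide through by 3: f'' + 3f' + 2f = -5*exp(-4*x).
Characteristic equation r² + 3r + 2 = 0 factors as (r + 1)(r + 2) = 0, so r = -1, -2.
Hence f_h = C1*exp(-x) + C2*exp(-2*x).
Try f_p = A*exp(-4*x). Substituting into the equation and dividing by exp(-4*x) gives A = -5/6, so f_p = -5*exp(-4*x)/6.
General solution: f = -5*exp(-4*x)/6 + C1*exp(-x) + C2*exp(-2*x).
Apply the initial conditions: f(0) = -5/6 + C1 + C2 = 3 and f'(0) = 10/3 - C1 - 2*C2 = -5. Solving gives C1 = -2/3, C2 = 9/2.

f = -5*exp(-4*x)/6 - 2*exp(-x)/3 + 9*exp(-2*x)/2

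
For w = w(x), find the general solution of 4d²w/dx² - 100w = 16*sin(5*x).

Divide through by 4: w'' - 25w = 4*sin(5*x).
Characteristic equation r² - 25 = 0 factors as (r - 5)(r + 5) = 0, so r = 5, -5.
Hence w_h = C1*exp(5*x) + C2*exp(-5*x).
Try w_p = A*cos(5*x) + B*sin(5*x). Substituting and equating the coefficients of cos(5x) and sin(5x) gives A = 0, B = -2/25, so w_p = -2*sin(5*x)/25.

w = -2*sin(5*x)/25 + C1*exp(5*x) + C2*exp(-5*x)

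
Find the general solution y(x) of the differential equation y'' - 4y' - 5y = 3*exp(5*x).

Characteristic equation r² - 4r - 5 = 0 factors as (r + 1)(r - 5) = 0, so r = -1, 5.
Hence y_h = C1*exp(-x) + C2*exp(5*x).
Since exp(5*x) solves the homogeneous equation (r = 5 is a root of multiplicity 1), multiply the trial by x. Try y_p = A*x*exp(5*x). Substituting into the equation and dividing by exp(5*x) gives A = 1/2, so y_p = x*exp(5*x)/2.

y = C1*exp(-x) + C2*exp(5*x) + x*exp(5*x)/2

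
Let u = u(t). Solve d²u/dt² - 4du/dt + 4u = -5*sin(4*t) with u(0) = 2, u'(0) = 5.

Characteristic equation r² - 4r + 4 = 0 has discriminant (-4)² - 4·(4) = 0, so r = 2 is a repeated root.
Hence u_h = (C1 + C2*t)*exp(2*t).
Try u_p = A*cos(4*t) + B*sin(4*t). Substituting and equating the coefficients of cos(4t) and sin(4t) gives A = -1/5, B = 3/20, so u_p = -cos(4*t)/5 + 3*sin(4*t)/20.
General solution: u = -cos(4*t)/5 + 3*sin(4*t)/20 + C1*exp(2*t) + C2*t*exp(2*t).
Apply the initial conditions: u(0) = -1/5 + C1 = 2 and u'(0) = 3/5 + C2 + 2*C1 = 5. Solving gives C1 = 11/5, C2 = 0.

u = -cos(4*t)/5 + 3*sin(4*t)/20 + 11*exp(2*t)/5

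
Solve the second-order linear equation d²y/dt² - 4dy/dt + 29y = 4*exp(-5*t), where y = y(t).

y = 2*exp(-5*t)/37 + C1*cos(5*t)*exp(2*t) + C2*exp(2*t)*sin(5*t)

Characteristic equation r² - 4r + 29 = 0 has discriminant (-4)² - 4·(29) = -100 < 0, so r = 2 ± 5i.
Hence y_h = C1*cos(5*t)*exp(2*t) + C2*exp(2*t)*sin(5*t).
Try y_p = A*exp(-5*t). Substituting into the equation and dividing by exp(-5*t) gives A = 2/37, so y_p = 2*exp(-5*t)/37.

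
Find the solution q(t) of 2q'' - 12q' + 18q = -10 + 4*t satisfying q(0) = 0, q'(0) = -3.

q = -11/27 + 2*t/9 + 11*exp(3*t)/27 - 40*t*exp(3*t)/9

Divide through by 2: q'' - 6q' + 9q = -5 + 2*t.
Characteristic equation r² - 6r + 9 = 0 has discriminant (-6)² - 4·(9) = 0, so r = 3 is a repeated root.
Hence q_h = (C1 + C2*t)*exp(3*t).
For the particular solution try q_p = A0 + A1*t. Substituting and matching coefficients of each power of t gives A0 = -11/27, A1 = 2/9, so q_p = -11/27 + 2*t/9.
General solution: q = -11/27 + 2*t/9 + C1*exp(3*t) + C2*t*exp(3*t).
Apply the initial conditions: q(0) = -11/27 + C1 = 0 and q'(0) = 2/9 + C2 + 3*C1 = -3. Solving gives C1 = 11/27, C2 = -40/9.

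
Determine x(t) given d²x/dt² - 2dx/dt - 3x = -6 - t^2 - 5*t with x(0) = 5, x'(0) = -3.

x = 38/27 - 17*exp(3*t)/108 + t**2/3 + 11*t/9 + 15*exp(-t)/4

Characteristic equation r² - 2r - 3 = 0 factors as (r - 3)(r + 1) = 0, so r = 3, -1.
Hence x_h = C1*exp(3*t) + C2*exp(-t).
For the particular solution try x_p = A0 + A1*t + A2*t^2. Substituting and matching coefficients of each power of t gives A0 = 38/27, A1 = 11/9, A2 = 1/3, so x_p = 38/27 + t^2/3 + 11*t/9.
General solution: x = 38/27 + t^2/3 + 11*t/9 + C1*exp(3*t) + C2*exp(-t).
Apply the initial conditions: x(0) = 38/27 + C1 + C2 = 5 and x'(0) = 11/9 - C2 + 3*C1 = -3. Solving gives C1 = -17/108, C2 = 15/4.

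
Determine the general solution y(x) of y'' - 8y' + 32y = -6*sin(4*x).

Characteristic equation r² - 8r + 32 = 0 has discriminant (-8)² - 4·(32) = -64 < 0, so r = 4 ± 4i.
Hence y_h = C1*cos(4*x)*exp(4*x) + C2*exp(4*x)*sin(4*x).
Try y_p = A*cos(4*x) + B*sin(4*x). Substituting and equating the coefficients of cos(4x) and sin(4x) gives A = -3/20, B = -3/40, so y_p = -3*cos(4*x)/20 - 3*sin(4*x)/40.

y = -3*cos(4*x)/20 - 3*sin(4*x)/40 + C1*cos(4*x)*exp(4*x) + C2*exp(4*x)*sin(4*x)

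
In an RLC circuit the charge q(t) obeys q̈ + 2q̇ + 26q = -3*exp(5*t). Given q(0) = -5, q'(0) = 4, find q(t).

Characteristic equation r² + 2r + 26 = 0 has discriminant (2)² - 4·(26) = -100 < 0, so r = -1 ± 5i.
Hence q_h = C1*cos(5*t)*exp(-t) + C2*exp(-t)*sin(5*t).
Try q_p = A*exp(5*t). Substituting into the equation and dividing by exp(5*t) gives A = -3/61, so q_p = -3*exp(5*t)/61.
General solution: q = -3*exp(5*t)/61 + C1*cos(5*t)*exp(-t) + C2*exp(-t)*sin(5*t).
Apply the initial conditions: q(0) = -3/61 + C1 = -5 and q'(0) = -15/61 - C1 + 5*C2 = 4. Solving gives C1 = -302/61, C2 = -43/305.

q = -3*exp(5*t)/61 - 302*cos(5*t)*exp(-t)/61 - 43*exp(-t)*sin(5*t)/305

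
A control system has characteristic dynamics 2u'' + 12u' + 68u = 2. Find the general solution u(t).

u = 1/34 + C1*cos(5*t)*exp(-3*t) + C2*exp(-3*t)*sin(5*t)

Divide through by 2: u'' + 6u' + 34u = 1.
Characteristic equation r² + 6r + 34 = 0 has discriminant (6)² - 4·(34) = -100 < 0, so r = -3 ± 5i.
Hence u_h = C1*cos(5*t)*exp(-3*t) + C2*exp(-3*t)*sin(5*t).
For the particular solution try u_p = A0. Substituting and matching coefficients of each power of t gives A0 = 1/34, so u_p = 1/34.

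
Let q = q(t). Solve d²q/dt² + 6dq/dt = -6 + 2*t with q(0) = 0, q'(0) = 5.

Characteristic equation r² + 6r = 0 factors as (r + 6)r = 0, so r = -6, 0.
Hence q_h = C1*exp(-6*t) + C2.
Since 0 is a characteristic root (multiplicity 1), multiply the polynomial trial by t: try q_p = t*(A0 + A1*t). Substituting and matching coefficients of each power of t gives A0 = -19/18, A1 = 1/6, so q_p = -19*t/18 + t^2/6.
General solution: q = C2 - 19*t/18 + t^2/6 + C1*exp(-6*t).
Apply the initial conditions: q(0) = C1 + C2 = 0 and q'(0) = -19/18 - 6*C1 = 5. Solving gives C1 = -109/108, C2 = 109/108.

q = 109/108 - 109*exp(-6*t)/108 - 19*t/18 + t**2/6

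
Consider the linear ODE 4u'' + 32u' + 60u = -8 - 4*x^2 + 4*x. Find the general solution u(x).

u = -668/3375 - x**2/15 + 31*x/225 + C1*exp(-3*x) + C2*exp(-5*x)

Divide through by 4: u'' + 8u' + 15u = -2 + x - x^2.
Characteristic equation r² + 8r + 15 = 0 factors as (r + 3)(r + 5) = 0, so r = -3, -5.
Hence u_h = C1*exp(-3*x) + C2*exp(-5*x).
For the particular solution try u_p = A0 + A1*x + A2*x^2. Substituting and matching coefficients of each power of x gives A0 = -668/3375, A1 = 31/225, A2 = -1/15, so u_p = -668/3375 - x^2/15 + 31*x/225.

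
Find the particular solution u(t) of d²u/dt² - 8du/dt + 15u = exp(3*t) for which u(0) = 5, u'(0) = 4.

u = -21*exp(5*t)/4 + 41*exp(3*t)/4 - t*exp(3*t)/2

Characteristic equation r² - 8r + 15 = 0 factors as (r - 5)(r - 3) = 0, so r = 5, 3.
Hence u_h = C1*exp(5*t) + C2*exp(3*t).
Since exp(3*t) solves the homogeneous equation (r = 3 is a root of multiplicity 1), multiply the trial by t. Try u_p = A*t*exp(3*t). Substituting into the equation and dividing by exp(3*t) gives A = -1/2, so u_p = -t*exp(3*t)/2.
General solution: u = C1*exp(5*t) + C2*exp(3*t) - t*exp(3*t)/2.
Apply the initial conditions: u(0) = C1 + C2 = 5 and u'(0) = -1/2 + 3*C2 + 5*C1 = 4. Solving gives C1 = -21/4, C2 = 41/4.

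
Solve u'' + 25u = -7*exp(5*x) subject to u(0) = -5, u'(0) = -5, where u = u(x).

u = -243*cos(5*x)/50 - 43*sin(5*x)/50 - 7*exp(5*x)/50

Characteristic equation r² + 25 = 0 has discriminant (0)² - 4·(25) = -100 < 0, so r = ± 5i.
Hence u_h = C1*cos(5*x) + C2*sin(5*x).
Try u_p = A*exp(5*x). Substituting into the equation and dividing by exp(5*x) gives A = -7/50, so u_p = -7*exp(5*x)/50.
General solution: u = -7*exp(5*x)/50 + C1*cos(5*x) + C2*sin(5*x).
Apply the initial conditions: u(0) = -7/50 + C1 = -5 and u'(0) = -7/10 + 5*C2 = -5. Solving gives C1 = -243/50, C2 = -43/50.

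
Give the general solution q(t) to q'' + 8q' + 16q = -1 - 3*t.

q = 1/32 - 3*t/16 + C1*exp(-4*t) + C2*t*exp(-4*t)

Characteristic equation r² + 8r + 16 = 0 has discriminant (8)² - 4·(16) = 0, so r = -4 is a repeated root.
Hence q_h = (C1 + C2*t)*exp(-4*t).
For the particular solution try q_p = A0 + A1*t. Substituting and matching coefficients of each power of t gives A0 = 1/32, A1 = -3/16, so q_p = 1/32 - 3*t/16.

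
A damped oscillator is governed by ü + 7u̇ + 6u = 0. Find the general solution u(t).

Characteristic equation r² + 7r + 6 = 0 factors as (r + 1)(r + 6) = 0, so r = -1, -6.
Hence u_h = C1*exp(-t) + C2*exp(-6*t).

u = C1*exp(-t) + C2*exp(-6*t)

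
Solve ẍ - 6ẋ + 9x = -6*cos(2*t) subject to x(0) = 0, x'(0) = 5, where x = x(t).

Characteristic equation r² - 6r + 9 = 0 has discriminant (-6)² - 4·(9) = 0, so r = 3 is a repeated root.
Hence x_h = (C1 + C2*t)*exp(3*t).
Try x_p = A*cos(2*t) + B*sin(2*t). Substituting and equating the coefficients of cos(2t) and sin(2t) gives A = -30/169, B = 72/169, so x_p = -30*cos(2*t)/169 + 72*sin(2*t)/169.
General solution: x = -30*cos(2*t)/169 + 72*sin(2*t)/169 + C1*exp(3*t) + C2*t*exp(3*t).
Apply the initial conditions: x(0) = -30/169 + C1 = 0 and x'(0) = 144/169 + C2 + 3*C1 = 5. Solving gives C1 = 30/169, C2 = 47/13.

x = -30*cos(2*t)/169 + 30*exp(3*t)/169 + 72*sin(2*t)/169 + 47*t*exp(3*t)/13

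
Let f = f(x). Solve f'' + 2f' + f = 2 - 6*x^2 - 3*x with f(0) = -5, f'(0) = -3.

f = -28 - 6*x**2 + 21*x + 23*exp(-x) - x*exp(-x)

Characteristic equation r² + 2r + 1 = 0 has discriminant (2)² - 4·(1) = 0, so r = -1 is a repeated root.
Hence f_h = (C1 + C2*x)*exp(-x).
For the particular solution try f_p = A0 + A1*x + A2*x^2. Substituting and matching coefficients of each power of x gives A0 = -28, A1 = 21, A2 = -6, so f_p = -28 - 6*x^2 + 21*x.
General solution: f = -28 - 6*x^2 + 21*x + C1*exp(-x) + C2*x*exp(-x).
Apply the initial conditions: f(0) = -28 + C1 = -5 and f'(0) = 21 + C2 - C1 = -3. Solving gives C1 = 23, C2 = -1.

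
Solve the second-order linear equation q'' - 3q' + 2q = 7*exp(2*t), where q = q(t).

Characteristic equation r² - 3r + 2 = 0 factors as (r - 2)(r - 1) = 0, so r = 2, 1.
Hence q_h = C1*exp(2*t) + C2*exp(t).
Since exp(2*t) solves the homogeneous equation (r = 2 is a root of multiplicity 1), multiply the trial by t. Try q_p = A*t*exp(2*t). Substituting into the equation and dividing by exp(2*t) gives A = 7, so q_p = 7*t*exp(2*t).

q = C1*exp(2*t) + C2*exp(t) + 7*t*exp(2*t)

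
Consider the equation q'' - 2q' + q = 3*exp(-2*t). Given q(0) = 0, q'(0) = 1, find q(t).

q = -exp(t)/3 + exp(-2*t)/3 + 2*t*exp(t)

Characteristic equation r² - 2r + 1 = 0 has discriminant (-2)² - 4·(1) = 0, so r = 1 is a repeated root.
Hence q_h = (C1 + C2*t)*exp(t).
Try q_p = A*exp(-2*t). Substituting into the equation and dividing by exp(-2*t) gives A = 1/3, so q_p = exp(-2*t)/3.
General solution: q = exp(-2*t)/3 + C1*exp(t) + C2*t*exp(t).
Apply the initial conditions: q(0) = 1/3 + C1 = 0 and q'(0) = -2/3 + C1 + C2 = 1. Solving gives C1 = -1/3, C2 = 2.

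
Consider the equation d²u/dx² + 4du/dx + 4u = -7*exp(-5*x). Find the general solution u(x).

Characteristic equation r² + 4r + 4 = 0 has discriminant (4)² - 4·(4) = 0, so r = -2 is a repeated root.
Hence u_h = (C1 + C2*x)*exp(-2*x).
Try u_p = A*exp(-5*x). Substituting into the equation and dividing by exp(-5*x) gives A = -7/9, so u_p = -7*exp(-5*x)/9.

u = -7*exp(-5*x)/9 + C1*exp(-2*x) + C2*x*exp(-2*x)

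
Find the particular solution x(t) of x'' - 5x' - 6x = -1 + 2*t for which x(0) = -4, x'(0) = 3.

x = 4/9 - 30*exp(-t)/7 - 10*exp(6*t)/63 - t/3

Characteristic equation r² - 5r - 6 = 0 factors as (r - 6)(r + 1) = 0, so r = 6, -1.
Hence x_h = C1*exp(6*t) + C2*exp(-t).
For the particular solution try x_p = A0 + A1*t. Substituting and matching coefficients of each power of t gives A0 = 4/9, A1 = -1/3, so x_p = 4/9 - t/3.
General solution: x = 4/9 - t/3 + C1*exp(6*t) + C2*exp(-t).
Apply the initial conditions: x(0) = 4/9 + C1 + C2 = -4 and x'(0) = -1/3 - C2 + 6*C1 = 3. Solving gives C1 = -10/63, C2 = -30/7.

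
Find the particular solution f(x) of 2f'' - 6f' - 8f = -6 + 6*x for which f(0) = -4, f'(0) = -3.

f = 21/16 - 121*exp(4*x)/80 - 19*exp(-x)/5 - 3*x/4

Divide through by 2: f'' - 3f' - 4f = -3 + 3*x.
Characteristic equation r² - 3r - 4 = 0 factors as (r - 4)(r + 1) = 0, so r = 4, -1.
Hence f_h = C1*exp(4*x) + C2*exp(-x).
For the particular solution try f_p = A0 + A1*x. Substituting and matching coefficients of each power of x gives A0 = 21/16, A1 = -3/4, so f_p = 21/16 - 3*x/4.
General solution: f = 21/16 - 3*x/4 + C1*exp(4*x) + C2*exp(-x).
Apply the initial conditions: f(0) = 21/16 + C1 + C2 = -4 and f'(0) = -3/4 - C2 + 4*C1 = -3. Solving gives C1 = -121/80, C2 = -19/5.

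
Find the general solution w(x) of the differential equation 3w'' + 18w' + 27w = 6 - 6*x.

w = 10/27 - 2*x/9 + C1*exp(-3*x) + C2*x*exp(-3*x)

Divide through by 3: w'' + 6w' + 9w = 2 - 2*x.
Characteristic equation r² + 6r + 9 = 0 has discriminant (6)² - 4·(9) = 0, so r = -3 is a repeated root.
Hence w_h = (C1 + C2*x)*exp(-3*x).
For the particular solution try w_p = A0 + A1*x. Substituting and matching coefficients of each power of x gives A0 = 10/27, A1 = -2/9, so w_p = 10/27 - 2*x/9.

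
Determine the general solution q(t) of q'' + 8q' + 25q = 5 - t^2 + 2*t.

Characteristic equation r² + 8r + 25 = 0 has discriminant (8)² - 4·(25) = -36 < 0, so r = -4 ± 3i.
Hence q_h = C1*cos(3*t)*exp(-4*t) + C2*exp(-4*t)*sin(3*t).
For the particular solution try q_p = A0 + A1*t + A2*t^2. Substituting and matching coefficients of each power of t gives A0 = 2647/15625, A1 = 66/625, A2 = -1/25, so q_p = 2647/15625 - t^2/25 + 66*t/625.

q = 2647/15625 - t**2/25 + 66*t/625 + C1*cos(3*t)*exp(-4*t) + C2*exp(-4*t)*sin(3*t)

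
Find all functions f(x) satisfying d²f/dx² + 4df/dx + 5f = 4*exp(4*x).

f = 4*exp(4*x)/37 + C1*cos(x)*exp(-2*x) + C2*exp(-2*x)*sin(x)

Characteristic equation r² + 4r + 5 = 0 has discriminant (4)² - 4·(5) = -4 < 0, so r = -2 ± i.
Hence f_h = C1*cos(x)*exp(-2*x) + C2*exp(-2*x)*sin(x).
Try f_p = A*exp(4*x). Substituting into the equation and dividing by exp(4*x) gives A = 4/37, so f_p = 4*exp(4*x)/37.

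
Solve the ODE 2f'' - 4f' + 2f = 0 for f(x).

Divide through by 2: f'' - 2f' + f = 0.
Characteristic equation r² - 2r + 1 = 0 has discriminant (-2)² - 4·(1) = 0, so r = 1 is a repeated root.
Hence f_h = (C1 + C2*x)*exp(x).

f = C1*exp(x) + C2*x*exp(x)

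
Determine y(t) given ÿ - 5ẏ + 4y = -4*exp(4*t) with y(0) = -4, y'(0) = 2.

y = -58*exp(t)/9 + 22*exp(4*t)/9 - 4*t*exp(4*t)/3

Characteristic equation r² - 5r + 4 = 0 factors as (r - 4)(r - 1) = 0, so r = 4, 1.
Hence y_h = C1*exp(4*t) + C2*exp(t).
Since exp(4*t) solves the homogeneous equation (r = 4 is a root of multiplicity 1), multiply the trial by t. Try y_p = A*t*exp(4*t). Substituting into the equation and dividing by exp(4*t) gives A = -4/3, so y_p = -4*t*exp(4*t)/3.
General solution: y = C1*exp(4*t) + C2*exp(t) - 4*t*exp(4*t)/3.
Apply the initial conditions: y(0) = C1 + C2 = -4 and y'(0) = -4/3 + C2 + 4*C1 = 2. Solving gives C1 = 22/9, C2 = -58/9.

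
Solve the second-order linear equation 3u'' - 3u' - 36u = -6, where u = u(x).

u = 1/6 + C1*exp(4*x) + C2*exp(-3*x)

Divide through by 3: u'' - u' - 12u = -2.
Characteristic equation r² - r - 12 = 0 factors as (r - 4)(r + 3) = 0, so r = 4, -3.
Hence u_h = C1*exp(4*x) + C2*exp(-3*x).
For the particular solution try u_p = A0. Substituting and matching coefficients of each power of x gives A0 = 1/6, so u_p = 1/6.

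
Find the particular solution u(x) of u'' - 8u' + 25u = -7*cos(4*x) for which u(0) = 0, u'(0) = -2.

Characteristic equation r² - 8r + 25 = 0 has discriminant (-8)² - 4·(25) = -36 < 0, so r = 4 ± 3i.
Hence u_h = C1*cos(3*x)*exp(4*x) + C2*exp(4*x)*sin(3*x).
Try u_p = A*cos(4*x) + B*sin(4*x). Substituting and equating the coefficients of cos(4x) and sin(4x) gives A = -63/1105, B = 224/1105, so u_p = -63*cos(4*x)/1105 + 224*sin(4*x)/1105.
General solution: u = -63*cos(4*x)/1105 + 224*sin(4*x)/1105 + C1*cos(3*x)*exp(4*x) + C2*exp(4*x)*sin(3*x).
Apply the initial conditions: u(0) = -63/1105 + C1 = 0 and u'(0) = 896/1105 + 3*C2 + 4*C1 = -2. Solving gives C1 = 63/1105, C2 = -3358/3315.

u = -63*cos(4*x)/1105 + 224*sin(4*x)/1105 - 3358*exp(4*x)*sin(3*x)/3315 + 63*cos(3*x)*exp(4*x)/1105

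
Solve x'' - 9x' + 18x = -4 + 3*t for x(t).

Characteristic equation r² - 9r + 18 = 0 factors as (r - 3)(r - 6) = 0, so r = 3, 6.
Hence x_h = C1*exp(3*t) + C2*exp(6*t).
For the particular solution try x_p = A0 + A1*t. Substituting and matching coefficients of each power of t gives A0 = -5/36, A1 = 1/6, so x_p = -5/36 + t/6.

x = -5/36 + t/6 + C1*exp(3*t) + C2*exp(6*t)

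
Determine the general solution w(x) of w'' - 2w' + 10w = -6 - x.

Characteristic equation r² - 2r + 10 = 0 has discriminant (-2)² - 4·(10) = -36 < 0, so r = 1 ± 3i.
Hence w_h = C1*cos(3*x)*exp(x) + C2*exp(x)*sin(3*x).
For the particular solution try w_p = A0 + A1*x. Substituting and matching coefficients of each power of x gives A0 = -31/50, A1 = -1/10, so w_p = -31/50 - x/10.

w = -31/50 - x/10 + C1*cos(3*x)*exp(x) + C2*exp(x)*sin(3*x)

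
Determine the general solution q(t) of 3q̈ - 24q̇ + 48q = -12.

q = -1/4 + C1*exp(4*t) + C2*t*exp(4*t)

Divide through by 3: q'' - 8q' + 16q = -4.
Characteristic equation r² - 8r + 16 = 0 has discriminant (-8)² - 4·(16) = 0, so r = 4 is a repeated root.
Hence q_h = (C1 + C2*t)*exp(4*t).
For the particular solution try q_p = A0. Substituting and matching coefficients of each power of t gives A0 = -1/4, so q_p = -1/4.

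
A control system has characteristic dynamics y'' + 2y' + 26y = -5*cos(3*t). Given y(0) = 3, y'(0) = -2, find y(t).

y = -17*cos(3*t)/65 - 6*sin(3*t)/65 + 4*exp(-t)*sin(5*t)/13 + 212*cos(5*t)*exp(-t)/65

Characteristic equation r² + 2r + 26 = 0 has discriminant (2)² - 4·(26) = -100 < 0, so r = -1 ± 5i.
Hence y_h = C1*cos(5*t)*exp(-t) + C2*exp(-t)*sin(5*t).
Try y_p = A*cos(3*t) + B*sin(3*t). Substituting and equating the coefficients of cos(3t) and sin(3t) gives A = -17/65, B = -6/65, so y_p = -17*cos(3*t)/65 - 6*sin(3*t)/65.
General solution: y = -17*cos(3*t)/65 - 6*sin(3*t)/65 + C1*cos(5*t)*exp(-t) + C2*exp(-t)*sin(5*t).
Apply the initial conditions: y(0) = -17/65 + C1 = 3 and y'(0) = -18/65 - C1 + 5*C2 = -2. Solving gives C1 = 212/65, C2 = 4/13.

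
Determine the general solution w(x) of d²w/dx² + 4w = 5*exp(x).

Characteristic equation r² + 4 = 0 has discriminant (0)² - 4·(4) = -16 < 0, so r = ± 2i.
Hence w_h = C1*cos(2*x) + C2*sin(2*x).
Try w_p = A*exp(x). Substituting into the equation and dividing by exp(x) gives A = 1, so w_p = exp(x).

w = C1*cos(2*x) + C2*sin(2*x) + exp(x)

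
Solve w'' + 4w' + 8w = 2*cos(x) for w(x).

w = 8*sin(x)/65 + 14*cos(x)/65 + C1*cos(2*x)*exp(-2*x) + C2*exp(-2*x)*sin(2*x)

Characteristic equation r² + 4r + 8 = 0 has discriminant (4)² - 4·(8) = -16 < 0, so r = -2 ± 2i.
Hence w_h = C1*cos(2*x)*exp(-2*x) + C2*exp(-2*x)*sin(2*x).
Try w_p = A*cos(x) + B*sin(x). Substituting and equating the coefficients of cos(x) and sin(x) gives A = 14/65, B = 8/65, so w_p = 8*sin(x)/65 + 14*cos(x)/65.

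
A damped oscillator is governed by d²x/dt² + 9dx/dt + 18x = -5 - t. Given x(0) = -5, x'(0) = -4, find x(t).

x = -1/4 - 292*exp(-3*t)/27 - t/18 + 655*exp(-6*t)/108

Characteristic equation r² + 9r + 18 = 0 factors as (r + 6)(r + 3) = 0, so r = -6, -3.
Hence x_h = C1*exp(-6*t) + C2*exp(-3*t).
For the particular solution try x_p = A0 + A1*t. Substituting and matching coefficients of each power of t gives A0 = -1/4, A1 = -1/18, so x_p = -1/4 - t/18.
General solution: x = -1/4 - t/18 + C1*exp(-6*t) + C2*exp(-3*t).
Apply the initial conditions: x(0) = -1/4 + C1 + C2 = -5 and x'(0) = -1/18 - 6*C1 - 3*C2 = -4. Solving gives C1 = 655/108, C2 = -292/27.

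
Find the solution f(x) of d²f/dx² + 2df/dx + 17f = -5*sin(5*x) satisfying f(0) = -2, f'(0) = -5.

f = 10*sin(5*x)/41 + 25*cos(5*x)/82 - 699*exp(-x)*sin(4*x)/328 - 189*cos(4*x)*exp(-x)/82

Characteristic equation r² + 2r + 17 = 0 has discriminant (2)² - 4·(17) = -64 < 0, so r = -1 ± 4i.
Hence f_h = C1*cos(4*x)*exp(-x) + C2*exp(-x)*sin(4*x).
Try f_p = A*cos(5*x) + B*sin(5*x). Substituting and equating the coefficients of cos(5x) and sin(5x) gives A = 25/82, B = 10/41, so f_p = 10*sin(5*x)/41 + 25*cos(5*x)/82.
General solution: f = 10*sin(5*x)/41 + 25*cos(5*x)/82 + C1*cos(4*x)*exp(-x) + C2*exp(-x)*sin(4*x).
Apply the initial conditions: f(0) = 25/82 + C1 = -2 and f'(0) = 50/41 - C1 + 4*C2 = -5. Solving gives C1 = -189/82, C2 = -699/328.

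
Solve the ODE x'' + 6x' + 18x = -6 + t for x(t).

Characteristic equation r² + 6r + 18 = 0 has discriminant (6)² - 4·(18) = -36 < 0, so r = -3 ± 3i.
Hence x_h = C1*cos(3*t)*exp(-3*t) + C2*exp(-3*t)*sin(3*t).
For the particular solution try x_p = A0 + A1*t. Substituting and matching coefficients of each power of t gives A0 = -19/54, A1 = 1/18, so x_p = -19/54 + t/18.

x = -19/54 + t/18 + C1*cos(3*t)*exp(-3*t) + C2*exp(-3*t)*sin(3*t)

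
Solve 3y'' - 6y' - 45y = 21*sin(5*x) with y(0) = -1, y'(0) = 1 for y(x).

y = -239*exp(-3*x)/272 - 14*sin(5*x)/85 - 13*exp(5*x)/80 + 7*cos(5*x)/170

Divide through by 3: y'' - 2y' - 15y = 7*sin(5*x).
Characteristic equation r² - 2r - 15 = 0 factors as (r - 5)(r + 3) = 0, so r = 5, -3.
Hence y_h = C1*exp(5*x) + C2*exp(-3*x).
Try y_p = A*cos(5*x) + B*sin(5*x). Substituting and equating the coefficients of cos(5x) and sin(5x) gives A = 7/170, B = -14/85, so y_p = -14*sin(5*x)/85 + 7*cos(5*x)/170.
General solution: y = -14*sin(5*x)/85 + 7*cos(5*x)/170 + C1*exp(5*x) + C2*exp(-3*x).
Apply the initial conditions: y(0) = 7/170 + C1 + C2 = -1 and y'(0) = -14/17 - 3*C2 + 5*C1 = 1. Solving gives C1 = -13/80, C2 = -239/272.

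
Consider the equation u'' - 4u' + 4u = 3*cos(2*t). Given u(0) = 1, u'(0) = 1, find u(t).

Characteristic equation r² - 4r + 4 = 0 has discriminant (-4)² - 4·(4) = 0, so r = 2 is a repeated root.
Hence u_h = (C1 + C2*t)*exp(2*t).
Try u_p = A*cos(2*t) + B*sin(2*t). Substituting and equating the coefficients of cos(2t) and sin(2t) gives A = 0, B = -3/8, so u_p = -3*sin(2*t)/8.
General solution: u = -3*sin(2*t)/8 + C1*exp(2*t) + C2*t*exp(2*t).
Apply the initial conditions: u(0) = C1 = 1 and u'(0) = -3/4 + C2 + 2*C1 = 1. Solving gives C1 = 1, C2 = -1/4.

u = -3*sin(2*t)/8 - t*exp(2*t)/4 + exp(2*t)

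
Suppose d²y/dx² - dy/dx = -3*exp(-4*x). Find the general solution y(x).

Characteristic equation r² - r = 0 factors as (r - 1)r = 0, so r = 1, 0.
Hence y_h = C1*exp(x) + C2.
Try y_p = A*exp(-4*x). Substituting into the equation and dividing by exp(-4*x) gives A = -3/20, so y_p = -3*exp(-4*x)/20.

y = C2 - 3*exp(-4*x)/20 + C1*exp(x)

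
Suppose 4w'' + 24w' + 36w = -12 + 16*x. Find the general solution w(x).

w = -17/27 + 4*x/9 + C1*exp(-3*x) + C2*x*exp(-3*x)

Divide through by 4: w'' + 6w' + 9w = -3 + 4*x.
Characteristic equation r² + 6r + 9 = 0 has discriminant (6)² - 4·(9) = 0, so r = -3 is a repeated root.
Hence w_h = (C1 + C2*x)*exp(-3*x).
For the particular solution try w_p = A0 + A1*x. Substituting and matching coefficients of each power of x gives A0 = -17/27, A1 = 4/9, so w_p = -17/27 + 4*x/9.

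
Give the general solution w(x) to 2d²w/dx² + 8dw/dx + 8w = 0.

Divide through by 2: w'' + 4w' + 4w = 0.
Characteristic equation r² + 4r + 4 = 0 has discriminant (4)² - 4·(4) = 0, so r = -2 is a repeated root.
Hence w_h = (C1 + C2*x)*exp(-2*x).

w = C1*exp(-2*x) + C2*x*exp(-2*x)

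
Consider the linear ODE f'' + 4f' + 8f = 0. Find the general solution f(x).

f = C1*cos(2*x)*exp(-2*x) + C2*exp(-2*x)*sin(2*x)

Characteristic equation r² + 4r + 8 = 0 has discriminant (4)² - 4·(8) = -16 < 0, so r = -2 ± 2i.
Hence f_h = C1*cos(2*x)*exp(-2*x) + C2*exp(-2*x)*sin(2*x).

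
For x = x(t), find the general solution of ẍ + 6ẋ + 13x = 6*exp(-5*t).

Characteristic equation r² + 6r + 13 = 0 has discriminant (6)² - 4·(13) = -16 < 0, so r = -3 ± 2i.
Hence x_h = C1*cos(2*t)*exp(-3*t) + C2*exp(-3*t)*sin(2*t).
Try x_p = A*exp(-5*t). Substituting into the equation and dividing by exp(-5*t) gives A = 3/4, so x_p = 3*exp(-5*t)/4.

x = 3*exp(-5*t)/4 + C1*cos(2*t)*exp(-3*t) + C2*exp(-3*t)*sin(2*t)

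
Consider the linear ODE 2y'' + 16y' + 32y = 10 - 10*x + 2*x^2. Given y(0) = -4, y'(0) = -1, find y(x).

Divide through by 2: y'' + 8y' + 16y = 5 + x^2 - 5*x.
Characteristic equation r² + 8r + 16 = 0 has discriminant (8)² - 4·(16) = 0, so r = -4 is a repeated root.
Hence y_h = (C1 + C2*x)*exp(-4*x).
For the particular solution try y_p = A0 + A1*x + A2*x^2. Substituting and matching coefficients of each power of x gives A0 = 63/128, A1 = -3/8, A2 = 1/16, so y_p = 63/128 - 3*x/8 + x^2/16.
General solution: y = 63/128 - 3*x/8 + x^2/16 + C1*exp(-4*x) + C2*x*exp(-4*x).
Apply the initial conditions: y(0) = 63/128 + C1 = -4 and y'(0) = -3/8 + C2 - 4*C1 = -1. Solving gives C1 = -575/128, C2 = -595/32.

y = 63/128 - 575*exp(-4*x)/128 - 3*x/8 + x**2/16 - 595*x*exp(-4*x)/32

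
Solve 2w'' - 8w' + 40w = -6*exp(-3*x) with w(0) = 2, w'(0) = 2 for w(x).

w = -3*exp(-3*x)/41 - 97*exp(2*x)*sin(4*x)/164 + 85*cos(4*x)*exp(2*x)/41

Divide through by 2: w'' - 4w' + 20w = -3*exp(-3*x).
Characteristic equation r² - 4r + 20 = 0 has discriminant (-4)² - 4·(20) = -64 < 0, so r = 2 ± 4i.
Hence w_h = C1*cos(4*x)*exp(2*x) + C2*exp(2*x)*sin(4*x).
Try w_p = A*exp(-3*x). Substituting into the equation and dividing by exp(-3*x) gives A = -3/41, so w_p = -3*exp(-3*x)/41.
General solution: w = -3*exp(-3*x)/41 + C1*cos(4*x)*exp(2*x) + C2*exp(2*x)*sin(4*x).
Apply the initial conditions: w(0) = -3/41 + C1 = 2 and w'(0) = 9/41 + 2*C1 + 4*C2 = 2. Solving gives C1 = 85/41, C2 = -97/164.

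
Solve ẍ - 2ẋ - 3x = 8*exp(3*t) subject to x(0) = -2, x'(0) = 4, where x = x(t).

x = -2*exp(-t) + 2*t*exp(3*t)

Characteristic equation r² - 2r - 3 = 0 factors as (r + 1)(r - 3) = 0, so r = -1, 3.
Hence x_h = C1*exp(-t) + C2*exp(3*t).
Since exp(3*t) solves the homogeneous equation (r = 3 is a root of multiplicity 1), multiply the trial by t. Try x_p = A*t*exp(3*t). Substituting into the equation and dividing by exp(3*t) gives A = 2, so x_p = 2*t*exp(3*t).
General solution: x = C1*exp(-t) + C2*exp(3*t) + 2*t*exp(3*t).
Apply the initial conditions: x(0) = C1 + C2 = -2 and x'(0) = 2 - C1 + 3*C2 = 4. Solving gives C1 = -2, C2 = 0.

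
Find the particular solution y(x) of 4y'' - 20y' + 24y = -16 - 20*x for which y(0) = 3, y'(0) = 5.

Divide through by 4: y'' - 5y' + 6y = -4 - 5*x.
Characteristic equation r² - 5r + 6 = 0 factors as (r - 3)(r - 2) = 0, so r = 3, 2.
Hence y_h = C1*exp(3*x) + C2*exp(2*x).
For the particular solution try y_p = A0 + A1*x. Substituting and matching coefficients of each power of x gives A0 = -49/36, A1 = -5/6, so y_p = -49/36 - 5*x/6.
General solution: y = -49/36 - 5*x/6 + C1*exp(3*x) + C2*exp(2*x).
Apply the initial conditions: y(0) = -49/36 + C1 + C2 = 3 and y'(0) = -5/6 + 2*C2 + 3*C1 = 5. Solving gives C1 = -26/9, C2 = 29/4.

y = -49/36 - 26*exp(3*x)/9 - 5*x/6 + 29*exp(2*x)/4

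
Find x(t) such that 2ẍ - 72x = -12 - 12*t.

Divide through by 2: x'' - 36x = -6 - 6*t.
Characteristic equation r² - 36 = 0 factors as (r - 6)(r + 6) = 0, so r = 6, -6.
Hence x_h = C1*exp(6*t) + C2*exp(-6*t).
For the particular solution try x_p = A0 + A1*t. Substituting and matching coefficients of each power of t gives A0 = 1/6, A1 = 1/6, so x_p = 1/6 + t/6.

x = 1/6 + t/6 + C1*exp(6*t) + C2*exp(-6*t)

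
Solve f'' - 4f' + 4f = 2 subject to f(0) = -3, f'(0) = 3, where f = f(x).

Characteristic equation r² - 4r + 4 = 0 has discriminant (-4)² - 4·(4) = 0, so r = 2 is a repeated root.
Hence f_h = (C1 + C2*x)*exp(2*x).
For the particular solution try f_p = A0. Substituting and matching coefficients of each power of x gives A0 = 1/2, so f_p = 1/2.
General solution: f = 1/2 + C1*exp(2*x) + C2*x*exp(2*x).
Apply the initial conditions: f(0) = 1/2 + C1 = -3 and f'(0) = C2 + 2*C1 = 3. Solving gives C1 = -7/2, C2 = 10.

f = 1/2 - 7*exp(2*x)/2 + 10*x*exp(2*x)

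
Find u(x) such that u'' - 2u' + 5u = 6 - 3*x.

u = 24/25 - 3*x/5 + C1*cos(2*x)*exp(x) + C2*exp(x)*sin(2*x)

Characteristic equation r² - 2r + 5 = 0 has discriminant (-2)² - 4·(5) = -16 < 0, so r = 1 ± 2i.
Hence u_h = C1*cos(2*x)*exp(x) + C2*exp(x)*sin(2*x).
For the particular solution try u_p = A0 + A1*x. Substituting and matching coefficients of each power of x gives A0 = 24/25, A1 = -3/5, so u_p = 24/25 - 3*x/5.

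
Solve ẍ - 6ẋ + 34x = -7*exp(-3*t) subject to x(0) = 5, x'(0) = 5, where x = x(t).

Characteristic equation r² - 6r + 34 = 0 has discriminant (-6)² - 4·(34) = -100 < 0, so r = 3 ± 5i.
Hence x_h = C1*cos(5*t)*exp(3*t) + C2*exp(3*t)*sin(5*t).
Try x_p = A*exp(-3*t). Substituting into the equation and dividing by exp(-3*t) gives A = -7/61, so x_p = -7*exp(-3*t)/61.
General solution: x = -7*exp(-3*t)/61 + C1*cos(5*t)*exp(3*t) + C2*exp(3*t)*sin(5*t).
Apply the initial conditions: x(0) = -7/61 + C1 = 5 and x'(0) = 21/61 + 3*C1 + 5*C2 = 5. Solving gives C1 = 312/61, C2 = -652/305.

x = -7*exp(-3*t)/61 - 652*exp(3*t)*sin(5*t)/305 + 312*cos(5*t)*exp(3*t)/61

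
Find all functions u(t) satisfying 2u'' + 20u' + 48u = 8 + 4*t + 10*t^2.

u = 323/1728 - 13*t/144 + 5*t**2/24 + C1*exp(-4*t) + C2*exp(-6*t)

Divide through by 2: u'' + 10u' + 24u = 4 + 2*t + 5*t^2.
Characteristic equation r² + 10r + 24 = 0 factors as (r + 4)(r + 6) = 0, so r = -4, -6.
Hence u_h = C1*exp(-4*t) + C2*exp(-6*t).
For the particular solution try u_p = A0 + A1*t + A2*t^2. Substituting and matching coefficients of each power of t gives A0 = 323/1728, A1 = -13/144, A2 = 5/24, so u_p = 323/1728 - 13*t/144 + 5*t^2/24.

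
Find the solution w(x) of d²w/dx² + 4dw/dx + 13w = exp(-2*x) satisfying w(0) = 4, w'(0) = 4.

Characteristic equation r² + 4r + 13 = 0 has discriminant (4)² - 4·(13) = -36 < 0, so r = -2 ± 3i.
Hence w_h = C1*cos(3*x)*exp(-2*x) + C2*exp(-2*x)*sin(3*x).
Try w_p = A*exp(-2*x). Substituting into the equation and dividing by exp(-2*x) gives A = 1/9, so w_p = exp(-2*x)/9.
General solution: w = exp(-2*x)/9 + C1*cos(3*x)*exp(-2*x) + C2*exp(-2*x)*sin(3*x).
Apply the initial conditions: w(0) = 1/9 + C1 = 4 and w'(0) = -2/9 - 2*C1 + 3*C2 = 4. Solving gives C1 = 35/9, C2 = 4.

w = exp(-2*x)/9 + 4*exp(-2*x)*sin(3*x) + 35*cos(3*x)*exp(-2*x)/9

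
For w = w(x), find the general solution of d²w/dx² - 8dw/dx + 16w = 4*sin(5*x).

w = -36*sin(5*x)/1681 + 160*cos(5*x)/1681 + C1*exp(4*x) + C2*x*exp(4*x)

Characteristic equation r² - 8r + 16 = 0 has discriminant (-8)² - 4·(16) = 0, so r = 4 is a repeated root.
Hence w_h = (C1 + C2*x)*exp(4*x).
Try w_p = A*cos(5*x) + B*sin(5*x). Substituting and equating the coefficients of cos(5x) and sin(5x) gives A = 160/1681, B = -36/1681, so w_p = -36*sin(5*x)/1681 + 160*cos(5*x)/1681.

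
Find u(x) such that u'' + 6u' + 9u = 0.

Characteristic equation r² + 6r + 9 = 0 has discriminant (6)² - 4·(9) = 0, so r = -3 is a repeated root.
Hence u_h = (C1 + C2*x)*exp(-3*x).

u = C1*exp(-3*x) + C2*x*exp(-3*x)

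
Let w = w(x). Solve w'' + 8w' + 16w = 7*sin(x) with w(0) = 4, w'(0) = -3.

w = -56*cos(x)/289 + 105*sin(x)/289 + 1212*exp(-4*x)/289 + 228*x*exp(-4*x)/17

Characteristic equation r² + 8r + 16 = 0 has discriminant (8)² - 4·(16) = 0, so r = -4 is a repeated root.
Hence w_h = (C1 + C2*x)*exp(-4*x).
Try w_p = A*cos(x) + B*sin(x). Substituting and equating the coefficients of cos(x) and sin(x) gives A = -56/289, B = 105/289, so w_p = -56*cos(x)/289 + 105*sin(x)/289.
General solution: w = -56*cos(x)/289 + 105*sin(x)/289 + C1*exp(-4*x) + C2*x*exp(-4*x).
Apply the initial conditions: w(0) = -56/289 + C1 = 4 and w'(0) = 105/289 + C2 - 4*C1 = -3. Solving gives C1 = 1212/289, C2 = 228/17.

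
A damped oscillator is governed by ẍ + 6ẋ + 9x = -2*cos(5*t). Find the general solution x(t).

x = -15*sin(5*t)/289 + 8*cos(5*t)/289 + C1*exp(-3*t) + C2*t*exp(-3*t)

Characteristic equation r² + 6r + 9 = 0 has discriminant (6)² - 4·(9) = 0, so r = -3 is a repeated root.
Hence x_h = (C1 + C2*t)*exp(-3*t).
Try x_p = A*cos(5*t) + B*sin(5*t). Substituting and equating the coefficients of cos(5t) and sin(5t) gives A = 8/289, B = -15/289, so x_p = -15*sin(5*t)/289 + 8*cos(5*t)/289.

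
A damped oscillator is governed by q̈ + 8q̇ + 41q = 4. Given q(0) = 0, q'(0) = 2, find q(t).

Characteristic equation r² + 8r + 41 = 0 has discriminant (8)² - 4·(41) = -100 < 0, so r = -4 ± 5i.
Hence q_h = C1*cos(5*t)*exp(-4*t) + C2*exp(-4*t)*sin(5*t).
For the particular solution try q_p = A0. Substituting and matching coefficients of each power of t gives A0 = 4/41, so q_p = 4/41.
General solution: q = 4/41 + C1*cos(5*t)*exp(-4*t) + C2*exp(-4*t)*sin(5*t).
Apply the initial conditions: q(0) = 4/41 + C1 = 0 and q'(0) = -4*C1 + 5*C2 = 2. Solving gives C1 = -4/41, C2 = 66/205.

q = 4/41 - 4*cos(5*t)*exp(-4*t)/41 + 66*exp(-4*t)*sin(5*t)/205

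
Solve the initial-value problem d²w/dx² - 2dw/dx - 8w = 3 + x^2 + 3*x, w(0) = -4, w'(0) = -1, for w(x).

Characteristic equation r² - 2r - 8 = 0 factors as (r - 4)(r + 2) = 0, so r = 4, -2.
Hence w_h = C1*exp(4*x) + C2*exp(-2*x).
For the particular solution try w_p = A0 + A1*x + A2*x^2. Substituting and matching coefficients of each power of x gives A0 = -21/64, A1 = -5/16, A2 = -1/8, so w_p = -21/64 - 5*x/16 - x^2/8.
General solution: w = -21/64 - 5*x/16 - x^2/8 + C1*exp(4*x) + C2*exp(-2*x).
Apply the initial conditions: w(0) = -21/64 + C1 + C2 = -4 and w'(0) = -5/16 - 2*C2 + 4*C1 = -1. Solving gives C1 = -257/192, C2 = -7/3.

w = -21/64 - 257*exp(4*x)/192 - 7*exp(-2*x)/3 - 5*x/16 - x**2/8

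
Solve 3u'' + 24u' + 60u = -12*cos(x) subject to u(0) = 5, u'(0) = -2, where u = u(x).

u = -76*cos(x)/425 - 32*sin(x)/425 + 2201*cos(2*x)*exp(-4*x)/425 + 3993*exp(-4*x)*sin(2*x)/425

Divide through by 3: u'' + 8u' + 20u = -4*cos(x).
Characteristic equation r² + 8r + 20 = 0 has discriminant (8)² - 4·(20) = -16 < 0, so r = -4 ± 2i.
Hence u_h = C1*cos(2*x)*exp(-4*x) + C2*exp(-4*x)*sin(2*x).
Try u_p = A*cos(x) + B*sin(x). Substituting and equating the coefficients of cos(x) and sin(x) gives A = -76/425, B = -32/425, so u_p = -76*cos(x)/425 - 32*sin(x)/425.
General solution: u = -76*cos(x)/425 - 32*sin(x)/425 + C1*cos(2*x)*exp(-4*x) + C2*exp(-4*x)*sin(2*x).
Apply the initial conditions: u(0) = -76/425 + C1 = 5 and u'(0) = -32/425 - 4*C1 + 2*C2 = -2. Solving gives C1 = 2201/425, C2 = 3993/425.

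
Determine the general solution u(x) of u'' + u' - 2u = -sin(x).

u = cos(x)/10 + 3*sin(x)/10 + C1*exp(x) + C2*exp(-2*x)

Characteristic equation r² + r - 2 = 0 factors as (r - 1)(r + 2) = 0, so r = 1, -2.
Hence u_h = C1*exp(x) + C2*exp(-2*x).
Try u_p = A*cos(x) + B*sin(x). Substituting and equating the coefficients of cos(x) and sin(x) gives A = 1/10, B = 3/10, so u_p = cos(x)/10 + 3*sin(x)/10.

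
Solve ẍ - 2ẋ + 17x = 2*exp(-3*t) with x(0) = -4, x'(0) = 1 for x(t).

x = exp(-3*t)/16 - 65*cos(4*t)*exp(t)/16 + 21*exp(t)*sin(4*t)/16

Characteristic equation r² - 2r + 17 = 0 has discriminant (-2)² - 4·(17) = -64 < 0, so r = 1 ± 4i.
Hence x_h = C1*cos(4*t)*exp(t) + C2*exp(t)*sin(4*t).
Try x_p = A*exp(-3*t). Substituting into the equation and dividing by exp(-3*t) gives A = 1/16, so x_p = exp(-3*t)/16.
General solution: x = exp(-3*t)/16 + C1*cos(4*t)*exp(t) + C2*exp(t)*sin(4*t).
Apply the initial conditions: x(0) = 1/16 + C1 = -4 and x'(0) = -3/16 + C1 + 4*C2 = 1. Solving gives C1 = -65/16, C2 = 21/16.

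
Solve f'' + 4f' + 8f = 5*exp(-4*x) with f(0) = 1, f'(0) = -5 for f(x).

f = 5*exp(-4*x)/8 - 7*exp(-2*x)*sin(2*x)/8 + 3*cos(2*x)*exp(-2*x)/8

Characteristic equation r² + 4r + 8 = 0 has discriminant (4)² - 4·(8) = -16 < 0, so r = -2 ± 2i.
Hence f_h = C1*cos(2*x)*exp(-2*x) + C2*exp(-2*x)*sin(2*x).
Try f_p = A*exp(-4*x). Substituting into the equation and dividing by exp(-4*x) gives A = 5/8, so f_p = 5*exp(-4*x)/8.
General solution: f = 5*exp(-4*x)/8 + C1*cos(2*x)*exp(-2*x) + C2*exp(-2*x)*sin(2*x).
Apply the initial conditions: f(0) = 5/8 + C1 = 1 and f'(0) = -5/2 - 2*C1 + 2*C2 = -5. Solving gives C1 = 3/8, C2 = -7/8.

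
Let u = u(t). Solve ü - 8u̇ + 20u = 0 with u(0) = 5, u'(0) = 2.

u = -9*exp(4*t)*sin(2*t) + 5*cos(2*t)*exp(4*t)

Characteristic equation r² - 8r + 20 = 0 has discriminant (-8)² - 4·(20) = -16 < 0, so r = 4 ± 2i.
Hence u_h = C1*cos(2*t)*exp(4*t) + C2*exp(4*t)*sin(2*t).
Apply the initial conditions: u(0) = C1 = 5 and u'(0) = 2*C2 + 4*C1 = 2. Solving gives C1 = 5, C2 = -9.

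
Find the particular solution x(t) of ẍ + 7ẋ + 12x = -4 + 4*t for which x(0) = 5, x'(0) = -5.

x = -19/36 - 45*exp(-4*t)/4 + t/3 + 151*exp(-3*t)/9

Characteristic equation r² + 7r + 12 = 0 factors as (r + 3)(r + 4) = 0, so r = -3, -4.
Hence x_h = C1*exp(-3*t) + C2*exp(-4*t).
For the particular solution try x_p = A0 + A1*t. Substituting and matching coefficients of each power of t gives A0 = -19/36, A1 = 1/3, so x_p = -19/36 + t/3.
General solution: x = -19/36 + t/3 + C1*exp(-3*t) + C2*exp(-4*t).
Apply the initial conditions: x(0) = -19/36 + C1 + C2 = 5 and x'(0) = 1/3 - 4*C2 - 3*C1 = -5. Solving gives C1 = 151/9, C2 = -45/4.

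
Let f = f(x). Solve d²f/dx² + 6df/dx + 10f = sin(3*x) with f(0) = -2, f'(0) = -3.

Characteristic equation r² + 6r + 10 = 0 has discriminant (6)² - 4·(10) = -4 < 0, so r = -3 ± i.
Hence f_h = C1*cos(x)*exp(-3*x) + C2*exp(-3*x)*sin(x).
Try f_p = A*cos(3*x) + B*sin(3*x). Substituting and equating the coefficients of cos(3x) and sin(3x) gives A = -18/325, B = 1/325, so f_p = -18*cos(3*x)/325 + sin(3*x)/325.
General solution: f = -18*cos(3*x)/325 + sin(3*x)/325 + C1*cos(x)*exp(-3*x) + C2*exp(-3*x)*sin(x).
Apply the initial conditions: f(0) = -18/325 + C1 = -2 and f'(0) = 3/325 + C2 - 3*C1 = -3. Solving gives C1 = -632/325, C2 = -2874/325.

f = -18*cos(3*x)/325 + sin(3*x)/325 - 2874*exp(-3*x)*sin(x)/325 - 632*cos(x)*exp(-3*x)/325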